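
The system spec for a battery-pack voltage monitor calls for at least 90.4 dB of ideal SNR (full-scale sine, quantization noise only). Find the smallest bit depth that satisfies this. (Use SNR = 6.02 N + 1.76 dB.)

15 bits

N ≥ (90.4 − 1.76)/6.02 = 14.724 → N_min = 15.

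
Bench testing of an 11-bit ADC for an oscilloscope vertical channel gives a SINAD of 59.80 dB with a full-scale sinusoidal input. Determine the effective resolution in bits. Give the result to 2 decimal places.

9.64 bits

Inverting SNR = 6.02 N + 1.76: N_eff = (59.80 − 1.76)/6.02 = 9.6412.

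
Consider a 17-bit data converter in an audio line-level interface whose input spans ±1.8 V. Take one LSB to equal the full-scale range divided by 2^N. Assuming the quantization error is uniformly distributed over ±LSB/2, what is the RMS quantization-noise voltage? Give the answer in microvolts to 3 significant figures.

7.93 µV

Span: 1.8 V − (-1.8 V) = 3.6 V.
One LSB is 3.6 V / 131072 = 27.466 µV.
RMS of a uniform error over width LSB is LSB/√12 = 7.93 µV.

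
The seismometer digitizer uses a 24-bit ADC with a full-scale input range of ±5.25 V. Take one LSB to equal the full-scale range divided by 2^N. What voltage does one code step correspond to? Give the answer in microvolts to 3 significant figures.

0.626 µV

Full-scale range = 5.25 V − (-5.25 V) = 10.5 V.
Number of codes = 2^24 = 16777216.
Step size = 10.5/16777216 V = 0.626 µV.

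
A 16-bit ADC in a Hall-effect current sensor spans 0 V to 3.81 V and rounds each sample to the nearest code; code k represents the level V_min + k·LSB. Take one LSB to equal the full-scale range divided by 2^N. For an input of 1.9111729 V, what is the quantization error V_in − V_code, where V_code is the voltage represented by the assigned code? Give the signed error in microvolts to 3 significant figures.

Span = 3.81 V. LSB = 3.81 V / 2^16 ≈ 58.14 µV.
(1.9111729 − (0)) / LSB = 1.9111729 × 65536/3.81 = 32874.1804. Nearest integer: k = 32874.
V_code = V_min + k × range/2^16 = 0 + 32874 × 3.81/65536 = 1.9111624146 V.
Error = V_in − V_code = 1.9111729 − (1.9111624146) = +10.5 µV.

+10.5 µV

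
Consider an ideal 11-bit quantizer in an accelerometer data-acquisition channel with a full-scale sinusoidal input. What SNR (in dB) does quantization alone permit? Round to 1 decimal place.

6.02(11) + 1.76 = 66.22 + 1.76 = 67.98 dB.

68.0 dB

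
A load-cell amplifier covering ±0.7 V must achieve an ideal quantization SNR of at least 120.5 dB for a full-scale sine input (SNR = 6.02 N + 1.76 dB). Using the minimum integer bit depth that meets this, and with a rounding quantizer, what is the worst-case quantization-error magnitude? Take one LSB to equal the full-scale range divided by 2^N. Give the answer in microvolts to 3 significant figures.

Range = 0.7 − (-0.7) = 1.4 V.
6.02 N + 1.76 ≥ 120.5 gives N ≥ 19.724, so the minimum integer is 20.
LSB = 1.4 V / 2^20 = 1.3351 µV.
Max error for round-to-nearest is LSB/2 = 0.668 µV.

0.668 µV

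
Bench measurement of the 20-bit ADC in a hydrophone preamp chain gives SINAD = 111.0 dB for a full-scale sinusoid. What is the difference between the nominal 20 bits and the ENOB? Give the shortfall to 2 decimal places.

ENOB = (SINAD − 1.76)/6.02 = (111.0 − 1.76)/6.02 = 18.1462 bits.
20 − 18.1462 = 1.85 bits below nominal.

1.85 bits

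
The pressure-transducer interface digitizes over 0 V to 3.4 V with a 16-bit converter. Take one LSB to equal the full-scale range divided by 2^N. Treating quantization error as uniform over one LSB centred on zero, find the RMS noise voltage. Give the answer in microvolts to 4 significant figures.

Full-scale range = 3.4 V.
LSB = 3.4 V ÷ 2^16 = 3.4/65536 V = 51.8799 µV.
σ_q = LSB/√12 = 51.8799 µV/3.4641 = 14.98 µV.

14.98 µV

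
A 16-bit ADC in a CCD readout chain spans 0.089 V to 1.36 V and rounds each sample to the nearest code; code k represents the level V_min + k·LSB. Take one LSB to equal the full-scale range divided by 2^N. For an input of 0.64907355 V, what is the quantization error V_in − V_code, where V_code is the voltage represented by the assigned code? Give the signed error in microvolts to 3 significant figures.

Full-scale range = 1.36 V − (0.089 V) = 1.271 V. LSB = 1.271 V / 2^16 ≈ 19.39 µV.
Position in LSBs: (0.64907355 − (0.089)) × 65536/1.271 = 28878.8200; rounding gives k = 28879.
V_code = 0.089 + (28879/65536) × 1.271 = 0.64907704163 V.
V_in − V_code = 0.64907355 − (0.64907704163) = −3.49 µV.

−3.49 µV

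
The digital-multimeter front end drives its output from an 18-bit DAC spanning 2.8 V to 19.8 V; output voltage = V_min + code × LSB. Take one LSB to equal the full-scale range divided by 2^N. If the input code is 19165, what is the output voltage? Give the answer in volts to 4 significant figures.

4.043 V

Full-scale range = 19.8 V − (2.8 V) = 17 V. LSB = 17 V / 2^18.
V_out = 2.8 + 19165 × (17/262144) V
      = 2.8 + 1.24285 = 4.04285 V.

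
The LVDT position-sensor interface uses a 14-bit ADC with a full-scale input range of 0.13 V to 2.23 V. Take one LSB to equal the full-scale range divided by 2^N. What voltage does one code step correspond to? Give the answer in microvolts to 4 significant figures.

128.2 µV

Span: 2.23 V − (0.13 V) = 2.1 V.
2^14 = 16384 levels.
LSB = 2.1 V ÷ 2^14 = 2.1/16384 V = 128.2 µV.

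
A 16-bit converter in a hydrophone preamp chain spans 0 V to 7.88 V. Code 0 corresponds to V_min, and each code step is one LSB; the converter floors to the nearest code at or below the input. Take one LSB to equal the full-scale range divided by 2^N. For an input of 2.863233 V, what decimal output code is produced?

23812

Span = 7.88 V. LSB = 7.88 V / 2^16 ≈ 120.2 µV.
(V_in − V_min) × 2^16/range = (2.863233 − (0)) × 65536/7.88 = 23812.797.
Floor → code = 23812.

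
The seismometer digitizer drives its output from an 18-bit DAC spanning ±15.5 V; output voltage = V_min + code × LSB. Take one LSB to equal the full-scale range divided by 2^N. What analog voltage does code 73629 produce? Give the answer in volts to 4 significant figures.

The full-scale span is 15.5 − (-15.5) = 31 V. LSB = 31 V / 2^18.
V_out = V_min + code × LSB = -15.5 V + 73629 × 31 V / 262144
      = -15.5 + 8.70704 = -6.79296 V.

-6.793 V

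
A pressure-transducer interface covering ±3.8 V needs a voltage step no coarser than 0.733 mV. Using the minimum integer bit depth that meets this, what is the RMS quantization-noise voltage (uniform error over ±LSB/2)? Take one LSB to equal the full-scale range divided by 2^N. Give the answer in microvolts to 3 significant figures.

Full-scale range = 3.8 V − (-3.8 V) = 7.6 V.
Need 2^N ≥ 7.6 V / 0.733 mV = 10370 → N_min = 14.
One LSB is 7.6 V / 16384 = 463.87 µV.
σ_q = LSB/√12 = 463.87 µV/3.4641 = 134 µV.

134 µV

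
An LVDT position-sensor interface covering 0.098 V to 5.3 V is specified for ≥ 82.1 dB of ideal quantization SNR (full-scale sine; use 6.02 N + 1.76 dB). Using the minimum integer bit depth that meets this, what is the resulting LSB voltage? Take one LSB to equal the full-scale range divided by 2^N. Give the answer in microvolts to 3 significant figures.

Span: 5.3 V − (0.098 V) = 5.202 V.
Required N = ⌈(82.1 − 1.76)/6.02⌉ = ⌈13.346⌉ = 14.
LSB = 5.202 V / 2^14 = 318 µV.

318 µV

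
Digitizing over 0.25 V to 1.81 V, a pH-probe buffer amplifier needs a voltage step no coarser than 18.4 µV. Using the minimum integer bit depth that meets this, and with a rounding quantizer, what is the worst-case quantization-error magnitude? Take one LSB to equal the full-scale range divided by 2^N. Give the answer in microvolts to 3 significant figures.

5.95 µV

Range = 1.81 − (0.25) = 1.56 V.
Levels needed ≥ 1.56/18.4 µV = 84780. 2^17 = 131072 suffices, so N_min = 17.
LSB = 1.56 V ÷ 2^17 = 1.56/131072 V = 11.902 µV.
Max error for round-to-nearest is LSB/2 = 5.95 µV.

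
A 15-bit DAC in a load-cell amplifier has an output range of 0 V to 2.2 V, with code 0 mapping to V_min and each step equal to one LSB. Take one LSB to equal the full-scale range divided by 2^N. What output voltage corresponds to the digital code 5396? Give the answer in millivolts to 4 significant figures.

V_FS = 2.2 V. LSB = 2.2 V / 2^15.
Output = V_min + (5396/32768) × range = 0 + 0.164673 × 2.2 V
      = 0 + 0.362280 = 0.362280 V.

362.3 mV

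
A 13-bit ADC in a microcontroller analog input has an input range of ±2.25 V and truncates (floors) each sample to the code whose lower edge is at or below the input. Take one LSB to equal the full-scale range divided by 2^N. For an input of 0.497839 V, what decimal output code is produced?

Full-scale range = 2.25 V − (-2.25 V) = 4.5 V. LSB = 4.5 V / 2^13 ≈ 0.5493 mV.
code = ⌊(V_in − V_min)/LSB⌋ = ⌊(V_in − V_min) × 2^13 / range⌋
     = ⌊(0.497839 − (-2.25)) × 8192 / 4.5⌋ = ⌊2.747839 × 8192/4.5⌋
     = ⌊5002.288⌋ = 5002.

5002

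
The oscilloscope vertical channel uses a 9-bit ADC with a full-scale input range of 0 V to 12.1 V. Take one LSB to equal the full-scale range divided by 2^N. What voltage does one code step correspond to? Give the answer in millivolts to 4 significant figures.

23.63 mV

Range is 12.1 V.
There are 2^9 = 512 steps.
LSB = 12.1 V / 2^9 = 23.63 mV.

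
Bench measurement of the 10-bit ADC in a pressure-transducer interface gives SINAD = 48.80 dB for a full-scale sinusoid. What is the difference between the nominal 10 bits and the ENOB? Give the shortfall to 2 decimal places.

2.19 bits

Effective bits = (48.80 − 1.76)/6.02 = 7.8140.
Lost resolution: 10 − 7.8140 = 2.1860 bits.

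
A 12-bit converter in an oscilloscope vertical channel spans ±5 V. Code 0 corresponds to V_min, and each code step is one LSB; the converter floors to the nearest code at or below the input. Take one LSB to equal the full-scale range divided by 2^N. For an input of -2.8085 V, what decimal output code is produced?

The full-scale span is 5 − (-5) = 10 V. LSB = 10 V / 2^12 ≈ 2.441 mV.
(V_in − V_min) × 2^12/range = (-2.8085 − (-5)) × 4096/10 = 897.638.
Floor → code = 897.

897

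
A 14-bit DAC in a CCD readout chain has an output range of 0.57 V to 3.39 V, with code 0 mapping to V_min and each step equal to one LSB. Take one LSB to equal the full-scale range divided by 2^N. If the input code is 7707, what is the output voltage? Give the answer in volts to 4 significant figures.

1.897 V

The full-scale span is 3.39 − (0.57) = 2.82 V. LSB = 2.82 V / 2^14.
V_out = V_min + code × LSB = 0.57 V + 7707 × 2.82 V / 16384
      = 0.57 + 1.32652 = 1.89652 V.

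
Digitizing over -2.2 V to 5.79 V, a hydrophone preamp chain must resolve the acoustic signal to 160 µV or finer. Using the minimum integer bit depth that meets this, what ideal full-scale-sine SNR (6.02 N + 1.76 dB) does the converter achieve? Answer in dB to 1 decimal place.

Full-scale range = 5.79 V − (-2.2 V) = 7.99 V.
7.99 V / 160 µV = 49940. Since 2^15 = 32768 and 2^16 = 65536, N = 16.
6.02(16) + 1.76 = 98.08 dB.

98.1 dB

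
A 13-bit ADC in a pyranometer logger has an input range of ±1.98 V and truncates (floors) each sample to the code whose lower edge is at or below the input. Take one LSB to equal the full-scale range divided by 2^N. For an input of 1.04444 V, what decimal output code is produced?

Span: 1.98 V − (-1.98 V) = 3.96 V. LSB = 3.96 V / 2^13 ≈ 483.4 µV.
V_in − V_min = 1.04444 − (-1.98) = 3.02444 V.
Divide by LSB: 3.02444 × 8192/3.96 = 6256.6193.
Truncating gives code 6256.

6256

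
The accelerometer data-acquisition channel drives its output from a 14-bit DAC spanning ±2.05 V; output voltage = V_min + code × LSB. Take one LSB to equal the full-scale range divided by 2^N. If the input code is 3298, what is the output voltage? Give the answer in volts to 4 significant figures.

Full-scale range = 2.05 V − (-2.05 V) = 4.1 V. LSB = 4.1 V / 2^14.
V_out = -2.05 + 3298 × (4.1/16384) V
      = -2.05 + 0.825305 = -1.22469 V.

-1.225 V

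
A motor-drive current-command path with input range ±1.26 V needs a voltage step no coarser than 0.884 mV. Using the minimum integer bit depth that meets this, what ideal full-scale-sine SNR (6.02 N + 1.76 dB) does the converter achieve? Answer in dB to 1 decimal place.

74.0 dB

The full-scale span is 1.26 − (-1.26) = 2.52 V.
Levels needed ≥ 2.52/0.884 mV = 2851. 2^12 = 4096 suffices, so N_min = 12.
6.02(12) + 1.76 = 74.00 dB.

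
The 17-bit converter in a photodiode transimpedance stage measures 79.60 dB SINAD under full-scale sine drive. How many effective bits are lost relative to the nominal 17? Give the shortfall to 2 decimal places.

Effective bits = (79.60 − 1.76)/6.02 = 12.9302.
17 − 12.9302 = 4.07 bits below nominal.

4.07 bits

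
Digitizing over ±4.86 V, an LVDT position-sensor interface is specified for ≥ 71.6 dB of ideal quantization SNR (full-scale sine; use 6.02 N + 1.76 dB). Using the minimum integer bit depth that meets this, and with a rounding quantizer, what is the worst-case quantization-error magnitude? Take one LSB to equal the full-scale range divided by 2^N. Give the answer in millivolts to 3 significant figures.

1.19 mV

Span: 4.86 V − (-4.86 V) = 9.72 V.
6.02 N + 1.76 ≥ 71.6 gives N ≥ 11.601, so the minimum integer is 12.
LSB = 9.72 V ÷ 2^12 = 9.72/4096 V = 2.3730 mV.
|e|_max = LSB/2 = 1.19 mV.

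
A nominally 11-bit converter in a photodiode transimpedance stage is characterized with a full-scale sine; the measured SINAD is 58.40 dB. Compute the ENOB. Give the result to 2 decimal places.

ENOB = (SINAD − 1.76) / 6.02 = (58.40 − 1.76) / 6.02 = 56.64 / 6.02 = 9.4086.

9.41 bits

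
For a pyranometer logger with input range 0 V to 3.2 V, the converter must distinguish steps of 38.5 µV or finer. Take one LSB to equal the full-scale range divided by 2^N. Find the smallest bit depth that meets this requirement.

17 bits

V_FS = 3.2 V.
Required number of levels: 3.2/38.5 µV = 83117; smallest N with 2^N ≥ that is 17.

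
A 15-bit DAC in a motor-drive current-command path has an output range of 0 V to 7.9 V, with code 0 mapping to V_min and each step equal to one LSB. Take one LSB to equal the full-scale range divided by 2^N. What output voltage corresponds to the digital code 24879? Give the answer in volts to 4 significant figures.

5.998 V

V_FS = 7.9 V. LSB = 7.9 V / 2^15.
V_out = V_min + code × LSB = 0 V + 24879 × 7.9 V / 32768
      = 0 V + 5.99805 V = 5.99805 V.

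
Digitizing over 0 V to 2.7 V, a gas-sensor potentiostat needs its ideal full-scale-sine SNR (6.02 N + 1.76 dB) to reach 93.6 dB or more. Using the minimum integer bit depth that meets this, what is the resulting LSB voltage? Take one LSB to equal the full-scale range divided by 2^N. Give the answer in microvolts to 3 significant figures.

41.2 µV

Full-scale range = 2.7 V.
Required N = ⌈(93.6 − 1.76)/6.02⌉ = ⌈15.256⌉ = 16.
LSB = 2.7 V / 2^16 = 41.2 µV.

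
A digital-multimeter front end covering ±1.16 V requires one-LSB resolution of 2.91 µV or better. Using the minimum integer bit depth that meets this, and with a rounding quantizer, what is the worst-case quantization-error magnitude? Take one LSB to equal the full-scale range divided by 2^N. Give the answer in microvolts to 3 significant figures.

1.11 µV

The full-scale span is 1.16 − (-1.16) = 2.32 V.
Levels needed ≥ 2.32/2.91 µV = 797300. 2^20 = 1048576 suffices, so N_min = 20.
LSB = 2.32 V ÷ 2^20 = 2.32/1048576 V = 2.2125 µV.
Half an LSB is 1.11 µV.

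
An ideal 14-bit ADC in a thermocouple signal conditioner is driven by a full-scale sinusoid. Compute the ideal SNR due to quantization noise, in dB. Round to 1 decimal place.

Ideal quantization SNR: 6.02 × 14 + 1.76 dB = 86.0 dB.

86.0 dB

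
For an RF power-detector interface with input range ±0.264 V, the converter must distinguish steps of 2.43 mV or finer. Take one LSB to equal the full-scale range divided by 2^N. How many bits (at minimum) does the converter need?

8 bits

Range = 0.264 − (-0.264) = 0.528 V.
0.528 V / 2.43 mV = 217.3. Since 2^7 = 128 and 2^8 = 256, N = 8.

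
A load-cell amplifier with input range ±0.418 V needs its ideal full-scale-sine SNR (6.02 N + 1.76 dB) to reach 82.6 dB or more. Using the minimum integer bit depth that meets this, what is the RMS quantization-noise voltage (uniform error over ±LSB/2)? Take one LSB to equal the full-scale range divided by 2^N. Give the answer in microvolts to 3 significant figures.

14.7 µV

The full-scale span is 0.418 − (-0.418) = 0.836 V.
Required N = ⌈(82.6 − 1.76)/6.02⌉ = ⌈13.429⌉ = 14.
LSB = 0.836 V ÷ 2^14 = 0.836/16384 V = 51.025 µV.
σ_q = LSB/√12 = 51.025 µV/3.4641 = 14.7 µV.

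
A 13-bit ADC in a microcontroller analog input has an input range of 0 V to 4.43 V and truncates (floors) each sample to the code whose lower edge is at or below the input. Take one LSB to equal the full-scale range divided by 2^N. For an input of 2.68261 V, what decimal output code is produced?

V_FS = 4.43 V. LSB = 4.43 V / 2^13 ≈ 0.5408 mV.
code = ⌊(V_in − V_min)/LSB⌋ = ⌊(V_in − V_min) × 2^13 / range⌋
     = ⌊(2.68261 − (0)) × 8192 / 4.43⌋ = ⌊2.68261 × 8192/4.43⌋
     = ⌊4960.709⌋ = 4960.

4960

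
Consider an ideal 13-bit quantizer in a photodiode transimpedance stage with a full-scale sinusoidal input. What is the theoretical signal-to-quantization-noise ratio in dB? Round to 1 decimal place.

For an ideal N-bit converter with full-scale sine input, SNR = 6.02 N + 1.76 dB. SNR = 6.02 × 13 + 1.76 = 78.26 + 1.76 = 80.02 dB.

80.0 dB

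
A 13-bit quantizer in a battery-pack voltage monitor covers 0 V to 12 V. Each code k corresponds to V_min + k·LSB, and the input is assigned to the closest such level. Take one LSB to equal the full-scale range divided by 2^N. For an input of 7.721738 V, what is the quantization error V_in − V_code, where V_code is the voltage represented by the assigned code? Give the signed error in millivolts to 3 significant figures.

+0.547 mV

Full-scale range = 12 V. LSB = 12 V / 2^13 ≈ 1.465 mV.
(V_in − V_min)/LSB = (7.721738 − (0)) × 8192/12 = 5271.3731 → nearest code k = 5271.
Reconstructed level: 0 + 5271 × 12/8192 V = 7.721191406 V.
V_in − V_code = 7.721738 − (7.721191406) = +0.547 mV.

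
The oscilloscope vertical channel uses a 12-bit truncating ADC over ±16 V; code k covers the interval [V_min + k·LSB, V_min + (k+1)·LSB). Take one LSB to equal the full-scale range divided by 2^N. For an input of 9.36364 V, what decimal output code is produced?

3246

Full-scale range = 16 V − (-16 V) = 32 V. LSB = 32 V / 2^12 ≈ 7.812 mV.
V_in − V_min = 9.36364 − (-16) = 25.36364 V.
Divide by LSB: 25.36364 × 4096/32 = 3246.5459.
Truncating gives code 3246.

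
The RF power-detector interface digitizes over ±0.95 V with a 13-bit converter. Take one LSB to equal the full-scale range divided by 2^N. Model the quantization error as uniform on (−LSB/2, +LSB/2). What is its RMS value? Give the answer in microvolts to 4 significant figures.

66.95 µV

Range = 0.95 − (-0.95) = 1.9 V.
LSB = 1.9 V / 2^13 = 231.934 µV.
For a uniform distribution on [−LSB/2, +LSB/2], V_rms = LSB/√12 = 231.934 µV/3.4641 = 66.95 µV.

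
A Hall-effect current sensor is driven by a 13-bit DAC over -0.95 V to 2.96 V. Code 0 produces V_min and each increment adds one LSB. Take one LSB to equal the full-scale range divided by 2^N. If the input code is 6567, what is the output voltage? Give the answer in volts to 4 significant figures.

2.184 V

The full-scale span is 2.96 − (-0.95) = 3.91 V. LSB = 3.91 V / 2^13.
V_out = -0.95 + 6567 × (3.91/8192) V
      = -0.95 + 3.13440 = 2.18440 V.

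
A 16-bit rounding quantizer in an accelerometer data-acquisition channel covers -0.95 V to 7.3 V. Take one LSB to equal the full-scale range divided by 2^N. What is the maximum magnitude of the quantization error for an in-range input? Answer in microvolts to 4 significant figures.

62.94 µV

Range = 7.3 − (-0.95) = 8.25 V.
LSB = 8.25 V ÷ 2^16 = 8.25/65536 V = 125.885 µV.
A rounding quantizer has |error| ≤ LSB/2 = 62.94 µV.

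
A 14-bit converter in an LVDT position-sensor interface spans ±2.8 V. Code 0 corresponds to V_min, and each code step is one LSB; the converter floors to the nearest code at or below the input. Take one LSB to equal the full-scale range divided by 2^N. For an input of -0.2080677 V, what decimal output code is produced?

7583

Full-scale range = 2.8 V − (-2.8 V) = 5.6 V. LSB = 5.6 V / 2^14 ≈ 341.8 µV.
(V_in − V_min) × 2^14/range = (-0.2080677 − (-2.8)) × 16384/5.6 = 7583.253.
Floor → code = 7583.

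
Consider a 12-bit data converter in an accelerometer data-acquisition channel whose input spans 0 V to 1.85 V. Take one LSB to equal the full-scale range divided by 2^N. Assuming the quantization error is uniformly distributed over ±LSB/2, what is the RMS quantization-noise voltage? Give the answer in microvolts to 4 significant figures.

130.4 µV

Range is 1.85 V.
One LSB is 1.85 V / 4096 = 451.660 µV.
V_rms = LSB/√12 = 451.660 µV / √12 = 130.4 µV.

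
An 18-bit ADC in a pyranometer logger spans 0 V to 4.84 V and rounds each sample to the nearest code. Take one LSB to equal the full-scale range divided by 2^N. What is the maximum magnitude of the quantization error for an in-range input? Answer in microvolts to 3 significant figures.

V_FS = 4.84 V.
LSB = 4.84 V / 2^18 = 18.463 µV.
Worst-case error for round-to-nearest is half an LSB: 9.23 µV.

9.23 µV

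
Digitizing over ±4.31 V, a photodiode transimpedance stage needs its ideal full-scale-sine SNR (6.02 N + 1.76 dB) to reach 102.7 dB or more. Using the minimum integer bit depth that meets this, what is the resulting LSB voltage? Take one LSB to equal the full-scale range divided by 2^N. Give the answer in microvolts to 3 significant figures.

65.8 µV

The full-scale span is 4.31 − (-4.31) = 8.62 V.
Required N = ⌈(102.7 − 1.76)/6.02⌉ = ⌈16.767⌉ = 17.
Step size = 8.62/131072 V = 65.8 µV.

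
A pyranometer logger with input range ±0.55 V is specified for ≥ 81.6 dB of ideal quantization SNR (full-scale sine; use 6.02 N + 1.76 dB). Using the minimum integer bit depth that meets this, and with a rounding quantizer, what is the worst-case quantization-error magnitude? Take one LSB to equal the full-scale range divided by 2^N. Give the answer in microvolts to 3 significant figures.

33.6 µV

Full-scale range = 0.55 V − (-0.55 V) = 1.1 V.
Required N = ⌈(81.6 − 1.76)/6.02⌉ = ⌈13.262⌉ = 14.
Step size = 1.1/16384 V = 67.139 µV.
|e|_max = LSB/2 = 33.6 µV.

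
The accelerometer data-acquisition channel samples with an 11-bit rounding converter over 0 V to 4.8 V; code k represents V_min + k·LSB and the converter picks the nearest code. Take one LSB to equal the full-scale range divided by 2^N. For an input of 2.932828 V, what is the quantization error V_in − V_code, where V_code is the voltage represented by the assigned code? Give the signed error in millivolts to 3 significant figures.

Range is 4.8 V. LSB = 4.8 V / 2^11 ≈ 2.344 mV.
(V_in − V_min)/LSB = (2.932828 − (0)) × 2048/4.8 = 1251.3399 → nearest code k = 1251.
V_code = V_min + k × range/2^11 = 0 + 1251 × 4.8/2048 = 2.932031250 V.
e = 2.932828 − (2.932031250) = +0.797 mV.

+0.797 mV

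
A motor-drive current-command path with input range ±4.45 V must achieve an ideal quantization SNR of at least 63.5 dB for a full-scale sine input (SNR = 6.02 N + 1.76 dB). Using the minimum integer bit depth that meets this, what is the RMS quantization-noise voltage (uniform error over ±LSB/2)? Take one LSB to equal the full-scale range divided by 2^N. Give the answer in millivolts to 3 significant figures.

Span: 4.45 V − (-4.45 V) = 8.9 V.
Solving 6.02 N ≥ 63.5 − 1.76: N ≥ 10.256. Round up → N = 11.
Step size = 8.9/2048 V = 4.3457 mV.
σ_q = LSB/√12 = 4.3457 mV/3.4641 = 1.25 mV.

1.25 mV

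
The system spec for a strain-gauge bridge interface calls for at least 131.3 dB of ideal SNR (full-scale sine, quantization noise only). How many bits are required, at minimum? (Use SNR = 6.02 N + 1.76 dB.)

Required N = ⌈(131.3 − 1.76)/6.02⌉ = ⌈21.518⌉ = 22.

22 bits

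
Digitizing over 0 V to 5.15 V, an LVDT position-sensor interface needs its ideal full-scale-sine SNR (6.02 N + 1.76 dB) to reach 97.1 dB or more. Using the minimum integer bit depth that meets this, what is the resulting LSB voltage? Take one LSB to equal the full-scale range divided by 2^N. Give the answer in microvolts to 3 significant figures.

Range is 5.15 V.
N ≥ (97.1 − 1.76)/6.02 = 15.837 → N_min = 16.
One LSB is 5.15 V / 65536 = 78.6 µV.

78.6 µV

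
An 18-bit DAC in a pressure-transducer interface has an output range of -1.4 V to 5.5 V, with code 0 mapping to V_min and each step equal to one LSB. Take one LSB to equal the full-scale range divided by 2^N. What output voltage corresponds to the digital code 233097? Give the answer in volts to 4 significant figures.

4.735 V

Full-scale range = 5.5 V − (-1.4 V) = 6.9 V. LSB = 6.9 V / 2^18.
V_out = V_min + code × LSB = -1.4 V + 233097 × 6.9 V / 262144
      = -1.4 + 6.13544 = 4.73544 V.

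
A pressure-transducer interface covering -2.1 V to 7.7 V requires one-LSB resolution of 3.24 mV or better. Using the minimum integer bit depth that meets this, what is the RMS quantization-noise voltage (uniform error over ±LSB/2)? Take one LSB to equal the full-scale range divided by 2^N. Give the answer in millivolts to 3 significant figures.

0.691 mV

The full-scale span is 7.7 − (-2.1) = 9.8 V.
Required number of levels: 9.8/3.24 mV = 3024.7; smallest N with 2^N ≥ that is 12.
LSB = 9.8 V / 2^12 = 2.3926 mV.
σ_q = LSB/√12 = 2.3926 mV/3.4641 = 0.691 mV.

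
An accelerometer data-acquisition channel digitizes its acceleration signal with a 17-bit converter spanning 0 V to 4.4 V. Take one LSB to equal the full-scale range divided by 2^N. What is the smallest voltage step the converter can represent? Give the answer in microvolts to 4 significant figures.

33.57 µV

Span = 4.4 V.
2^17 = 131072 levels.
LSB = 4.4 V ÷ 2^17 = 4.4/131072 V = 33.57 µV.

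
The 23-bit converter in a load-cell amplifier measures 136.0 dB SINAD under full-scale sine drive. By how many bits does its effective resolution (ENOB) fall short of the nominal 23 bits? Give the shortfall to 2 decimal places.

ENOB = (SINAD − 1.76)/6.02 = (136.0 − 1.76)/6.02 = 22.2990 bits.
Lost resolution: 23 − 22.2990 = 0.7010 bits.

0.70 bits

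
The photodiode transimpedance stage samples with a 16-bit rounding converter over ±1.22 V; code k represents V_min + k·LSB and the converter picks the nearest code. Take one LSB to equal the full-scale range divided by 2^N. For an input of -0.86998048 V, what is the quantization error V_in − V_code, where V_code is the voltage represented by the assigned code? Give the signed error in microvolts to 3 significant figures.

Full-scale range = 1.22 V − (-1.22 V) = 2.44 V. LSB = 2.44 V / 2^16 ≈ 37.23 µV.
Position in LSBs: (-0.86998048 − (-1.22)) × 65536/2.44 = 9401.1800; rounding gives k = 9401.
Reconstructed level: -1.22 + 9401 × 2.44/65536 V = -0.86998718262 V.
V_in − V_code = -0.86998048 − (-0.86998718262) = +6.70 µV.

+6.70 µV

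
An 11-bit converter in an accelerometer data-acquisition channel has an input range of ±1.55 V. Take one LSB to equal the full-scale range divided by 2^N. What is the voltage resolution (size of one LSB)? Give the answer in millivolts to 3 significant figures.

1.51 mV

Full-scale range = 1.55 V − (-1.55 V) = 3.1 V.
Number of codes = 2^11 = 2048.
One LSB is 3.1 V / 2048 = 1.51 mV.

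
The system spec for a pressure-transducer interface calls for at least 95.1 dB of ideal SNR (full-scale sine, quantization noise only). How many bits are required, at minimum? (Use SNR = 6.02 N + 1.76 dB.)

16 bits

Required N = ⌈(95.1 − 1.76)/6.02⌉ = ⌈15.505⌉ = 16.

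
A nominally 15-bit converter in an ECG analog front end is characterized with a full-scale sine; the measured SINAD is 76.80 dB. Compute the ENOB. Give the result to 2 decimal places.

Inverting SNR = 6.02 N + 1.76: N_eff = (76.80 − 1.76)/6.02 = 12.4651.

12.47 bits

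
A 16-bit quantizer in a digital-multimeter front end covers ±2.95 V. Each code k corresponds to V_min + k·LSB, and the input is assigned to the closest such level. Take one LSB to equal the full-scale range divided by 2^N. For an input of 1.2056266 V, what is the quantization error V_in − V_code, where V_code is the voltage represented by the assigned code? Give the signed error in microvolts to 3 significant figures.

−13.0 µV

Span: 2.95 V − (-2.95 V) = 5.9 V. LSB = 5.9 V / 2^16 ≈ 90.03 µV.
Position in LSBs: (1.2056266 − (-2.95)) × 65536/5.9 = 46159.8551; rounding gives k = 46160.
Reconstructed level: -2.95 + 46160 × 5.9/65536 V = 1.2056396484 V.
Error = V_in − V_code = 1.2056266 − (1.2056396484) = −13.0 µV.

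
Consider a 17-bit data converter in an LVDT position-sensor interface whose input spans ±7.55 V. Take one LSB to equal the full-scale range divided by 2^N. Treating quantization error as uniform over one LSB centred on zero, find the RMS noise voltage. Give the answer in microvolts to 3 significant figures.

33.3 µV

Range = 7.55 − (-7.55) = 15.1 V.
One LSB is 15.1 V / 131072 = 115.20 µV.
RMS of a uniform error over width LSB is LSB/√12 = 33.3 µV.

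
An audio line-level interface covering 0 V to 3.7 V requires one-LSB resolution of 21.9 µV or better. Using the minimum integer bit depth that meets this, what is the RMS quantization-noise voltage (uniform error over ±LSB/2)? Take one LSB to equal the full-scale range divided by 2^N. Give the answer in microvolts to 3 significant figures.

4.07 µV

Full-scale range = 3.7 V.
Levels needed ≥ 3.7/21.9 µV = 168900. 2^18 = 262144 suffices, so N_min = 18.
Step size = 3.7/262144 V = 14.114 µV.
σ_q = LSB/√12 = 14.114 µV/3.4641 = 4.07 µV.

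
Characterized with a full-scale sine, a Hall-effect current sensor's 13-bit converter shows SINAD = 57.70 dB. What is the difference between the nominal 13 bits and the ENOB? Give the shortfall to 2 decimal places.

3.71 bits

N_eff = (57.70 − 1.76)/6.02 = 9.2924 bits.
13 − 9.2924 = 3.71 bits below nominal.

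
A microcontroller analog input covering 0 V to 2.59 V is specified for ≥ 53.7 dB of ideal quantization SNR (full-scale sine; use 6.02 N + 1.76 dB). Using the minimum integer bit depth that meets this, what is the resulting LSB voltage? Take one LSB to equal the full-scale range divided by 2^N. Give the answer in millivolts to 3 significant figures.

Span = 2.59 V.
N ≥ (53.7 − 1.76)/6.02 = 8.628 → N_min = 9.
LSB = 2.59 V / 2^9 = 5.06 mV.

5.06 mV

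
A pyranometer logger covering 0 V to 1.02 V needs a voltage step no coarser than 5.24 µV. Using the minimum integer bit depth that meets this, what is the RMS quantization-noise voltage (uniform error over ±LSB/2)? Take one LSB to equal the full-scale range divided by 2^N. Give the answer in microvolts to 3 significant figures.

Range is 1.02 V.
Required number of levels: 1.02/5.24 µV = 194660; smallest N with 2^N ≥ that is 18.
One LSB is 1.02 V / 262144 = 3.8910 µV.
RMS noise = LSB/√12 = 1.12 µV.

1.12 µV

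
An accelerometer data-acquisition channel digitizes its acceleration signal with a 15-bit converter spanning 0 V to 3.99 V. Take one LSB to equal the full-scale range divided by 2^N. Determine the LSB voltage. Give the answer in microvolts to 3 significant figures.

Full-scale range = 3.99 V.
Number of codes = 2^15 = 32768.
LSB = 3.99 V / 2^15 = 122 µV.

122 µV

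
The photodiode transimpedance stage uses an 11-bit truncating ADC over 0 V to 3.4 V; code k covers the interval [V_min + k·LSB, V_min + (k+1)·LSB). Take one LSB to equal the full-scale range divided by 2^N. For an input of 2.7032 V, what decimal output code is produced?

1628

Full-scale range = 3.4 V. LSB = 3.4 V / 2^11 ≈ 1.660 mV.
code = ⌊(V_in − V_min)/LSB⌋ = ⌊(V_in − V_min) × 2^11 / range⌋
     = ⌊(2.7032 − (0)) × 2048 / 3.4⌋ = ⌊2.7032 × 2048/3.4⌋
     = ⌊1628.280⌋ = 1628.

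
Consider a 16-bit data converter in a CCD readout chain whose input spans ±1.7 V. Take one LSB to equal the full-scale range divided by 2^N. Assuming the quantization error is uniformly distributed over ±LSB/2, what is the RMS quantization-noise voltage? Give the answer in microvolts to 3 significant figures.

15.0 µV

The full-scale span is 1.7 − (-1.7) = 3.4 V.
One LSB is 3.4 V / 65536 = 51.880 µV.
RMS of a uniform error over width LSB is LSB/√12 = 15.0 µV.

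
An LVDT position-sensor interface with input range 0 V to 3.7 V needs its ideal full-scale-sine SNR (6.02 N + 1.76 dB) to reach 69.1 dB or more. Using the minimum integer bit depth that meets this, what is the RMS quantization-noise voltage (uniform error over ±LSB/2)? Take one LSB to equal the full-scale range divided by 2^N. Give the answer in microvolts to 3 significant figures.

261 µV

V_FS = 3.7 V.
N ≥ (69.1 − 1.76)/6.02 = 11.186 → N_min = 12.
One LSB is 3.7 V / 4096 = 0.90332 mV.
RMS noise = LSB/√12 = 261 µV.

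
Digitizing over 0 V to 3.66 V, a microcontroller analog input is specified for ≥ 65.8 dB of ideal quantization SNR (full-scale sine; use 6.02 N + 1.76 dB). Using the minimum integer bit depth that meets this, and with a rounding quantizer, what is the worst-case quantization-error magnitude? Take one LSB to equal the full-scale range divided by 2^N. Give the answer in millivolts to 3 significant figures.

0.894 mV

Full-scale range = 3.66 V.
Solving 6.02 N ≥ 65.8 − 1.76: N ≥ 10.638. Round up → N = 11.
Step size = 3.66/2048 V = 1.7871 mV.
Half an LSB is 0.894 mV.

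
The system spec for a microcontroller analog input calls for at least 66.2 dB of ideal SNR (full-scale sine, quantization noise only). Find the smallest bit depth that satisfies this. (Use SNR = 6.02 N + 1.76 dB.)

N ≥ (66.2 − 1.76)/6.02 = 10.704 → N_min = 11.

11 bits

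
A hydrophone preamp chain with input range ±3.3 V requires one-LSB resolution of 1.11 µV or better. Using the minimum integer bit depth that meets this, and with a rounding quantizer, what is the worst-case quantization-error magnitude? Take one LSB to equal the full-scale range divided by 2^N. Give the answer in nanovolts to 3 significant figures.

393 nV

Span: 3.3 V − (-3.3 V) = 6.6 V.
Required number of levels: 6.6/1.11 µV = 5.9459e6; smallest N with 2^N ≥ that is 23.
LSB = 6.6 V / 2^23 = 0.78678 µV.
|e|_max = LSB/2 = 393 nV.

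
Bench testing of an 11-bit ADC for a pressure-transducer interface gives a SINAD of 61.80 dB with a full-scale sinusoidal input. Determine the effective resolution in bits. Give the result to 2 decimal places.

ENOB = (SINAD − 1.76) / 6.02 = (61.80 − 1.76) / 6.02 = 60.04 / 6.02 = 9.9734.

9.97 bits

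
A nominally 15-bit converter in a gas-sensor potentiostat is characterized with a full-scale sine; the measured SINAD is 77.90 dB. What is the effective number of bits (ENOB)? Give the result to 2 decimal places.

ENOB = (77.90 − 1.76)/6.02 = 12.6478 bits.

12.65 bits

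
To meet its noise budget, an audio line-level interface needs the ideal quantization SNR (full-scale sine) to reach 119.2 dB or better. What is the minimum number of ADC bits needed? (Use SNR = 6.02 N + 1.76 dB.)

20 bits

Required N = ⌈(119.2 − 1.76)/6.02⌉ = ⌈19.508⌉ = 20.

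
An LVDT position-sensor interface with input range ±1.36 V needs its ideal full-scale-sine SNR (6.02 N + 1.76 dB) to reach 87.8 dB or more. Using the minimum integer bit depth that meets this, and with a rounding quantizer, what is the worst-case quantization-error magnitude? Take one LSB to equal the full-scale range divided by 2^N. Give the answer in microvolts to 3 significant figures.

41.5 µV

Full-scale range = 1.36 V − (-1.36 V) = 2.72 V.
Solving 6.02 N ≥ 87.8 − 1.76: N ≥ 14.292. Round up → N = 15.
One LSB is 2.72 V / 32768 = 83.008 µV.
Max error for round-to-nearest is LSB/2 = 41.5 µV.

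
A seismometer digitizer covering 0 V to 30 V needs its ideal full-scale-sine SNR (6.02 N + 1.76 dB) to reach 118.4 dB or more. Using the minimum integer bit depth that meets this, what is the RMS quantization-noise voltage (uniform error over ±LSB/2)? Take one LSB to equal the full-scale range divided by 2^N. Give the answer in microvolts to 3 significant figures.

8.26 µV

Span = 30 V.
6.02 N + 1.76 ≥ 118.4 gives N ≥ 19.375, so the minimum integer is 20.
One LSB is 30 V / 1048576 = 28.610 µV.
σ_q = LSB/√12 = 28.610 µV/3.4641 = 8.26 µV.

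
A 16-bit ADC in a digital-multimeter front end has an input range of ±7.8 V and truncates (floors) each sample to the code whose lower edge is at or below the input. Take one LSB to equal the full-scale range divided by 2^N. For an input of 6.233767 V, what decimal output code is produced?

58956

The full-scale span is 7.8 − (-7.8) = 15.6 V. LSB = 15.6 V / 2^16 ≈ 238.0 µV.
(V_in − V_min) × 2^16/range = (6.233767 − (-7.8)) × 65536/15.6 = 58956.215.
Floor → code = 58956.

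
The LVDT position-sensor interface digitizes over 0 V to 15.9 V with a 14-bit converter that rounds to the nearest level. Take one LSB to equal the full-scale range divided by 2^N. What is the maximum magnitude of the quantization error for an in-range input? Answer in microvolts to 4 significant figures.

485.2 µV

Full-scale range = 15.9 V.
LSB = 15.9 V / 2^14 = 0.970459 mV.
Worst-case error for round-to-nearest is half an LSB: 485.2 µV.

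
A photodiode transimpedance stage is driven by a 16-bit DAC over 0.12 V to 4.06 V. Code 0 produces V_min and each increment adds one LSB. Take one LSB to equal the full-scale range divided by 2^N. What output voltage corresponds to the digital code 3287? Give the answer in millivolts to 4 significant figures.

Range = 4.06 − (0.12) = 3.94 V. LSB = 3.94 V / 2^16.
Output = V_min + (3287/65536) × range = 0.12 + 0.0501556 × 3.94 V
      = 0.12 + 0.197613 = 0.317613 V.

317.6 mV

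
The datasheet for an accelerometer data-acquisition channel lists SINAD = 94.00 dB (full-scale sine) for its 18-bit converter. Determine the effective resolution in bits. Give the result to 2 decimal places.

15.32 bits

ENOB = (SINAD − 1.76) / 6.02 = (94.00 − 1.76) / 6.02 = 92.24 / 6.02 = 15.3223.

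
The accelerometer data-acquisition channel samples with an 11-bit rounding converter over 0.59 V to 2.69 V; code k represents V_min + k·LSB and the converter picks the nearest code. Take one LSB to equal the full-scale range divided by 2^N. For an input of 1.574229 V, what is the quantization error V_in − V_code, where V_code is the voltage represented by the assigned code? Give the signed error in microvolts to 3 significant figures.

−146 µV

Range = 2.69 − (0.59) = 2.1 V. LSB = 2.1 V / 2^11 ≈ 1.025 mV.
(1.574229 − (0.59)) / LSB = 0.984229 × 2048/2.1 = 959.8576. Nearest integer: k = 960.
Reconstructed level: 0.59 + 960 × 2.1/2048 V = 1.574375000 V.
V_in − V_code = 1.574229 − (1.574375000) = −146 µV.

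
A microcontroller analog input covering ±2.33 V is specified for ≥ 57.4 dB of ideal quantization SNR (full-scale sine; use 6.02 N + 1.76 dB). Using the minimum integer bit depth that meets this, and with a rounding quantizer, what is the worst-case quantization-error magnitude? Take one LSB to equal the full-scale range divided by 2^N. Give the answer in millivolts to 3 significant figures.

Range = 2.33 − (-2.33) = 4.66 V.
N ≥ (57.4 − 1.76)/6.02 = 9.243 → N_min = 10.
LSB = 4.66 V / 2^10 = 4.5508 mV.
Half an LSB is 2.28 mV.

2.28 mV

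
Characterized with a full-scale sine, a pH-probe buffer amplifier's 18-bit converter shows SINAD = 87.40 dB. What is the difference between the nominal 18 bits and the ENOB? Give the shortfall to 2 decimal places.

Effective bits = (87.40 − 1.76)/6.02 = 14.2259.
Lost resolution: 18 − 14.2259 = 3.7741 bits.

3.77 bits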